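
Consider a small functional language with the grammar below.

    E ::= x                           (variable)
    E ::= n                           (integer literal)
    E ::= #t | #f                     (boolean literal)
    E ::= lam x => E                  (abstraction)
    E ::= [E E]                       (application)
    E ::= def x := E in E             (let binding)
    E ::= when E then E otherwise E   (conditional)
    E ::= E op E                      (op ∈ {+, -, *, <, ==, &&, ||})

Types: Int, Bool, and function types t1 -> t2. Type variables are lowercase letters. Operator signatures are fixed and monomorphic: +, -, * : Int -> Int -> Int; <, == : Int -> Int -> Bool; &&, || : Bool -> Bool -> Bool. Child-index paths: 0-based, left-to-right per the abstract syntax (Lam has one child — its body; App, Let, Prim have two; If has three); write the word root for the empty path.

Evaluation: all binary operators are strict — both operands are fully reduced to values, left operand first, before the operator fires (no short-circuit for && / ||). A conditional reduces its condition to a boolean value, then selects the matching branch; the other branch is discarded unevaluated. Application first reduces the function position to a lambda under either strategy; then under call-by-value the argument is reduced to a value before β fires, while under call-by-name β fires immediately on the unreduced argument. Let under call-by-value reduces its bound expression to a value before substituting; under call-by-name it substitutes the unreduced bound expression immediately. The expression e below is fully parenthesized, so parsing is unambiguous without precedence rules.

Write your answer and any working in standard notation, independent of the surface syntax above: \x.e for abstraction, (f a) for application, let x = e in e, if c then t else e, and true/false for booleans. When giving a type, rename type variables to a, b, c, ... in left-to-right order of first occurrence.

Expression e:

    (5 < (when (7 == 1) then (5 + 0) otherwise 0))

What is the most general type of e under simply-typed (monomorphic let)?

Answer: Bool

Derivation:
  unify Int ~ Int
  unify Int ~ Int
  unify Int ~ Int
  unify Bool ~ Bool
  unify Int ~ Int
  unify Int ~ Int
  unify Int ~ Int
  unify Int ~ Int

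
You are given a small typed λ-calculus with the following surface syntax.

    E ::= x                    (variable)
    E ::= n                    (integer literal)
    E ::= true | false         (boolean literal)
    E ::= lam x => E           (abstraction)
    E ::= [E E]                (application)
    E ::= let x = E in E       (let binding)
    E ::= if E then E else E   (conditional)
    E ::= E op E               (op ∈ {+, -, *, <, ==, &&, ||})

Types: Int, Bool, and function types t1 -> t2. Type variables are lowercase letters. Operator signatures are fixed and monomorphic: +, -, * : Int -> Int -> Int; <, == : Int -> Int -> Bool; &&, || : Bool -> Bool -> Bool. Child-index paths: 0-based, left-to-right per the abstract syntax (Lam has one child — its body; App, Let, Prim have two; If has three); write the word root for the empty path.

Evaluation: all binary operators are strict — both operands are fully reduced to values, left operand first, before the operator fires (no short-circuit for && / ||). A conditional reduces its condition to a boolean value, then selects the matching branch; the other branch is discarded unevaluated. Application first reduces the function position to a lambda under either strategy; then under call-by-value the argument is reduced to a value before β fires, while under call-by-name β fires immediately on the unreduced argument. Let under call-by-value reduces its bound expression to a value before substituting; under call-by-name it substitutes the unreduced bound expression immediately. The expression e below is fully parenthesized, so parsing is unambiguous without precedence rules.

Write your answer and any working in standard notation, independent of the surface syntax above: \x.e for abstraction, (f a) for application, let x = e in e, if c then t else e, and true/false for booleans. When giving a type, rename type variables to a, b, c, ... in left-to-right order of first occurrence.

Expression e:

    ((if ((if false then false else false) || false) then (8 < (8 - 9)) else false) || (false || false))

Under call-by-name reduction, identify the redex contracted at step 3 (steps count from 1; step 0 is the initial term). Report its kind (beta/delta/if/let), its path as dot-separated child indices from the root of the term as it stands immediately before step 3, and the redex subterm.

Working:
step 0: ((if ((if false then false else false) || false) then (8 < (8 - 9)) else false) || (false || false))
step 1: [if@0.0.0] ((if (false || false) then (8 < (8 - 9)) else false) || (false || false))
step 2: [delta@0.0] ((if false then (8 < (8 - 9)) else false) || (false || false))
step 3: [if@0] (false || (false || false))

Answer: if at 0 : (if false then (8 < (8 - 9)) else false)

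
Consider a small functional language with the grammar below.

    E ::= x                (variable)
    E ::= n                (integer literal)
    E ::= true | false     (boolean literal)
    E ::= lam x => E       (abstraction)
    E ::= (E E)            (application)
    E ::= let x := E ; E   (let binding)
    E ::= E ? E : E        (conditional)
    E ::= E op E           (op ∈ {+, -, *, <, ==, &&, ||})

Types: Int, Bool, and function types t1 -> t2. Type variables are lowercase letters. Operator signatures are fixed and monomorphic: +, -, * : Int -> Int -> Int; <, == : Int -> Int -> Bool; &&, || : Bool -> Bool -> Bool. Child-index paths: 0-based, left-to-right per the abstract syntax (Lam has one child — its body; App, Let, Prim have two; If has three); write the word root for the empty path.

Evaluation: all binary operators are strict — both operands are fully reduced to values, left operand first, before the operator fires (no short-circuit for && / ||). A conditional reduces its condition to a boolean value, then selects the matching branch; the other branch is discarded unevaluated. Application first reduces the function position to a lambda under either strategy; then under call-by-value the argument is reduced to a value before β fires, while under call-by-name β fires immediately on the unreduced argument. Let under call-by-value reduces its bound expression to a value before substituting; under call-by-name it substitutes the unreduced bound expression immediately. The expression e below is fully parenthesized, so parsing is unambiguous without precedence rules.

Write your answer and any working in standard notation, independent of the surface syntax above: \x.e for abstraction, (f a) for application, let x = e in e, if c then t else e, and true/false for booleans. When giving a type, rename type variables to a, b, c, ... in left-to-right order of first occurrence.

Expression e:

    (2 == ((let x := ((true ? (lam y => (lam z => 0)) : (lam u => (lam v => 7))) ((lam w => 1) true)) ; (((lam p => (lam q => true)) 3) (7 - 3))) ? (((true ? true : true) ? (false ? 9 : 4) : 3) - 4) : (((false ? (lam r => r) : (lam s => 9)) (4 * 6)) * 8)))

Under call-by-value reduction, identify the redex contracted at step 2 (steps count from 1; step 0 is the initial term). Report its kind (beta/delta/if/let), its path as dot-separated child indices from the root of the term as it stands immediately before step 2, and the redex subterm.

Derivation:
step 0: (2 == (if (let x = ((if true then (\y.(\z.0)) else (\u.(\v.7))) ((\w.1) true)) in (((\p.(\q.true)) 3) (7 - 3))) then ((if (if true then true else true) then (if false then 9 else 4) else 3) - 4) else (((if false then (\r.r) else (\s.9)) (4 * 6)) * 8)))
step 1: [if@1.0.0.0] (2 == (if (let x = ((\y.(\z.0)) ((\w.1) true)) in (((\p.(\q.true)) 3) (7 - 3))) then ((if (if true then true else true) then (if false then 9 else 4) else 3) - 4) else (((if false then (\r.r) else (\s.9)) (4 * 6)) * 8)))
step 2: [beta@1.0.0.1] (2 == (if (let x = ((\y.(\z.0)) 1) in (((\p.(\q.true)) 3) (7 - 3))) then ((if (if true then true else true) then (if false then 9 else 4) else 3) - 4) else (((if false then (\r.r) else (\s.9)) (4 * 6)) * 8)))

Answer: beta at 1.0.0.1 : ((\w.1) true)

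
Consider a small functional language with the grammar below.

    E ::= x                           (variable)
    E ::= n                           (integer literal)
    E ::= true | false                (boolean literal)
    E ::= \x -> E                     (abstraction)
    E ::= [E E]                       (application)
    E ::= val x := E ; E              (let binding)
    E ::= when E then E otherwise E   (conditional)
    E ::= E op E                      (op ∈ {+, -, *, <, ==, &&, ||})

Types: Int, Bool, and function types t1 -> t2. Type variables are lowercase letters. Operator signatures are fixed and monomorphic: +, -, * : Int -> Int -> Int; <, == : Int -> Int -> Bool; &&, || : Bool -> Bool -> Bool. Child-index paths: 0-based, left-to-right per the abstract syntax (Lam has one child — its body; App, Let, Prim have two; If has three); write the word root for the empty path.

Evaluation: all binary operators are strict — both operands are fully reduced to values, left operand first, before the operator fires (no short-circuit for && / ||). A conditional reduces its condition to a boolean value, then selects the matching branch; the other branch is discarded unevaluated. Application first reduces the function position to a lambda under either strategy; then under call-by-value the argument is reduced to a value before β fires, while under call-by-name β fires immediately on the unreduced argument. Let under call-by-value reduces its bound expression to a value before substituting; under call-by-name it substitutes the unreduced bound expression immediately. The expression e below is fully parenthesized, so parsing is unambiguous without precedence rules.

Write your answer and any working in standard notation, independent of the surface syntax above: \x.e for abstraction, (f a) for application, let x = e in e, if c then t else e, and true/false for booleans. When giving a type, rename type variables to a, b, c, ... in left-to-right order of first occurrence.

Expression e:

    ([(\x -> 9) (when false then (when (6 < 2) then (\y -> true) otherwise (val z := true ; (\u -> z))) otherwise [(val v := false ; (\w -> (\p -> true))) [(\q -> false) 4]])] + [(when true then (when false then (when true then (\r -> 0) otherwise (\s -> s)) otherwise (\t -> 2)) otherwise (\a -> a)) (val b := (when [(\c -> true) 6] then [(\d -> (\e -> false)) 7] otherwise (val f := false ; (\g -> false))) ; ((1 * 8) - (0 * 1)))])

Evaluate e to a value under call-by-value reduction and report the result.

Trace:
step 0: (((\x.9) (if false then (if (6 < 2) then (\y.true) else (let z = true in (\u.z))) else ((let v = false in (\w.(\p.true))) ((\q.false) 4)))) + ((if true then (if false then (if true then (\r.0) else (\s.s)) else (\t.2)) else (\a.a)) (let b = (if ((\c.true) 6) then ((\d.(\e.false)) 7) else (let f = false in (\g.false))) in ((1 * 8) - (0 * 1)))))
step 1: [if@0.1] (((\x.9) ((let v = false in (\w.(\p.true))) ((\q.false) 4))) + ((if true then (if false then (if true then (\r.0) else (\s.s)) else (\t.2)) else (\a.a)) (let b = (if ((\c.true) 6) then ((\d.(\e.false)) 7) else (let f = false in (\g.false))) in ((1 * 8) - (0 * 1)))))
step 2: [let@0.1.0] (((\x.9) ((\w.(\p.true)) ((\q.false) 4))) + ((if true then (if false then (if true then (\r.0) else (\s.s)) else (\t.2)) else (\a.a)) (let b = (if ((\c.true) 6) then ((\d.(\e.false)) 7) else (let f = false in (\g.false))) in ((1 * 8) - (0 * 1)))))
step 3: [beta@0.1.1] (((\x.9) ((\w.(\p.true)) false)) + ((if true then (if false then (if true then (\r.0) else (\s.s)) else (\t.2)) else (\a.a)) (let b = (if ((\c.true) 6) then ((\d.(\e.false)) 7) else (let f = false in (\g.false))) in ((1 * 8) - (0 * 1)))))
step 4: [beta@0.1] (((\x.9) (\p.true)) + ((if true then (if false then (if true then (\r.0) else (\s.s)) else (\t.2)) else (\a.a)) (let b = (if ((\c.true) 6) then ((\d.(\e.false)) 7) else (let f = false in (\g.false))) in ((1 * 8) - (0 * 1)))))
step 5: [beta@0] (9 + ((if true then (if false then (if true then (\r.0) else (\s.s)) else (\t.2)) else (\a.a)) (let b = (if ((\c.true) 6) then ((\d.(\e.false)) 7) else (let f = false in (\g.false))) in ((1 * 8) - (0 * 1)))))
step 6: [if@1.0] (9 + ((if false then (if true then (\r.0) else (\s.s)) else (\t.2)) (let b = (if ((\c.true) 6) then ((\d.(\e.false)) 7) else (let f = false in (\g.false))) in ((1 * 8) - (0 * 1)))))
step 7: [if@1.0] (9 + ((\t.2) (let b = (if ((\c.true) 6) then ((\d.(\e.false)) 7) else (let f = false in (\g.false))) in ((1 * 8) - (0 * 1)))))
step 8: [beta@1.1.0.0] (9 + ((\t.2) (let b = (if true then ((\d.(\e.false)) 7) else (let f = false in (\g.false))) in ((1 * 8) - (0 * 1)))))
step 9: [if@1.1.0] (9 + ((\t.2) (let b = ((\d.(\e.false)) 7) in ((1 * 8) - (0 * 1)))))
step 10: [beta@1.1.0] (9 + ((\t.2) (let b = (\e.false) in ((1 * 8) - (0 * 1)))))
step 11: [let@1.1] (9 + ((\t.2) ((1 * 8) - (0 * 1))))
step 12: [delta@1.1.0] (9 + ((\t.2) (8 - (0 * 1))))
step 13: [delta@1.1.1] (9 + ((\t.2) (8 - 0)))
step 14: [delta@1.1] (9 + ((\t.2) 8))
step 15: [beta@1] (9 + 2)
step 16: [delta@root] 11

Answer: 11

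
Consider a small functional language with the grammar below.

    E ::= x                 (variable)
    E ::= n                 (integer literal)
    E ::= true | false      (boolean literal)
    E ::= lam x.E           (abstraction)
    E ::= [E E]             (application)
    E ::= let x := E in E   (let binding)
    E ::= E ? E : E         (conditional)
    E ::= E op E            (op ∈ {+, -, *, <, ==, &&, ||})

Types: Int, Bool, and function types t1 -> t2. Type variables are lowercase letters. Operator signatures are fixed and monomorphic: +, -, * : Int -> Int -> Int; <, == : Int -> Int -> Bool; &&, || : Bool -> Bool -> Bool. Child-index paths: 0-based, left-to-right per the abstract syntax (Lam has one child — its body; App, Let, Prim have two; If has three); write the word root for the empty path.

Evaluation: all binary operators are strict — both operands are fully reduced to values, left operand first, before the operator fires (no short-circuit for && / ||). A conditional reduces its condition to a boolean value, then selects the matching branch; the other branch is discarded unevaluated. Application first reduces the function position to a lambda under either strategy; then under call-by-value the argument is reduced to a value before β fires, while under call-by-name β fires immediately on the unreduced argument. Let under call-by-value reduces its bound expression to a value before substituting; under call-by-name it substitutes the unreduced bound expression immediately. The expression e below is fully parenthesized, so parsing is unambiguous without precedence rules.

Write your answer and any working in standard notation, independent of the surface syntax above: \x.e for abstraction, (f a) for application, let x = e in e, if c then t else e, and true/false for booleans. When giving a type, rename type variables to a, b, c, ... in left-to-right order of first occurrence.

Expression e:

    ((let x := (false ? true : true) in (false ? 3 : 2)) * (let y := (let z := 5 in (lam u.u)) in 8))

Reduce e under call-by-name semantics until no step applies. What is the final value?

Working:
step 0: ((let x = (if false then true else true) in (if false then 3 else 2)) * (let y = (let z = 5 in (\u.u)) in 8))
step 1: [let@0] ((if false then 3 else 2) * (let y = (let z = 5 in (\u.u)) in 8))
step 2: [if@0] (2 * (let y = (let z = 5 in (\u.u)) in 8))
step 3: [let@1] (2 * 8)
step 4: [delta@root] 16

Answer: 16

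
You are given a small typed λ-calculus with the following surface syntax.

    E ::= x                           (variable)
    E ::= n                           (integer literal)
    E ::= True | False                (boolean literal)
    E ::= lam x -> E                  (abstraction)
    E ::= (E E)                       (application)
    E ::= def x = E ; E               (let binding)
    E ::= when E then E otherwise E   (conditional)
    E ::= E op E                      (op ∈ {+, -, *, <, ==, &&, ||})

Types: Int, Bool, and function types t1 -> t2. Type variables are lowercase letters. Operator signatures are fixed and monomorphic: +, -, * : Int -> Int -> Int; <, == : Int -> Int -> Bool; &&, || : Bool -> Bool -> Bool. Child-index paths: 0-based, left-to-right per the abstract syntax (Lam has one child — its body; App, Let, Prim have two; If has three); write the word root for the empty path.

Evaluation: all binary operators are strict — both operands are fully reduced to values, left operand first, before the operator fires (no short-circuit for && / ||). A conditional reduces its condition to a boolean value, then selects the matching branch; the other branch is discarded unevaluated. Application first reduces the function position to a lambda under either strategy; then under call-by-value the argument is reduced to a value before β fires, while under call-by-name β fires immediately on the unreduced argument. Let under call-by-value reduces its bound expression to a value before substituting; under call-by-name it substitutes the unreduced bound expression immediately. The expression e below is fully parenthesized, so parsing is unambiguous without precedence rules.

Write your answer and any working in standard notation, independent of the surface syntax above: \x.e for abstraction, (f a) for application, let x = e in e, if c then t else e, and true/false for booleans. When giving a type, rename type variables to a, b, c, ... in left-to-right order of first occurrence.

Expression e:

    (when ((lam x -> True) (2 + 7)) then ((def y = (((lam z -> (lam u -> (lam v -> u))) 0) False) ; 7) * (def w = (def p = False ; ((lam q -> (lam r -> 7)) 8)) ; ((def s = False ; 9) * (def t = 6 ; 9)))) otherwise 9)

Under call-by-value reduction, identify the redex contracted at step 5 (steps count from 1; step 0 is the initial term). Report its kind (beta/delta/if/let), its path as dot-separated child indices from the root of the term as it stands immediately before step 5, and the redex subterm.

Trace:
step 0: (if ((\x.true) (2 + 7)) then ((let y = (((\z.(\u.(\v.u))) 0) false) in 7) * (let w = (let p = false in ((\q.(\r.7)) 8)) in ((let s = false in 9) * (let t = 6 in 9)))) else 9)
step 1: [delta@0.1] (if ((\x.true) 9) then ((let y = (((\z.(\u.(\v.u))) 0) false) in 7) * (let w = (let p = false in ((\q.(\r.7)) 8)) in ((let s = false in 9) * (let t = 6 in 9)))) else 9)
step 2: [beta@0] (if true then ((let y = (((\z.(\u.(\v.u))) 0) false) in 7) * (let w = (let p = false in ((\q.(\r.7)) 8)) in ((let s = false in 9) * (let t = 6 in 9)))) else 9)
step 3: [if@root] ((let y = (((\z.(\u.(\v.u))) 0) false) in 7) * (let w = (let p = false in ((\q.(\r.7)) 8)) in ((let s = false in 9) * (let t = 6 in 9))))
step 4: [beta@0.0.0] ((let y = ((\u.(\v.u)) false) in 7) * (let w = (let p = false in ((\q.(\r.7)) 8)) in ((let s = false in 9) * (let t = 6 in 9))))
step 5: [beta@0.0] ((let y = (\v.false) in 7) * (let w = (let p = false in ((\q.(\r.7)) 8)) in ((let s = false in 9) * (let t = 6 in 9))))

Answer: beta at 0.0 : ((\u.(\v.u)) false)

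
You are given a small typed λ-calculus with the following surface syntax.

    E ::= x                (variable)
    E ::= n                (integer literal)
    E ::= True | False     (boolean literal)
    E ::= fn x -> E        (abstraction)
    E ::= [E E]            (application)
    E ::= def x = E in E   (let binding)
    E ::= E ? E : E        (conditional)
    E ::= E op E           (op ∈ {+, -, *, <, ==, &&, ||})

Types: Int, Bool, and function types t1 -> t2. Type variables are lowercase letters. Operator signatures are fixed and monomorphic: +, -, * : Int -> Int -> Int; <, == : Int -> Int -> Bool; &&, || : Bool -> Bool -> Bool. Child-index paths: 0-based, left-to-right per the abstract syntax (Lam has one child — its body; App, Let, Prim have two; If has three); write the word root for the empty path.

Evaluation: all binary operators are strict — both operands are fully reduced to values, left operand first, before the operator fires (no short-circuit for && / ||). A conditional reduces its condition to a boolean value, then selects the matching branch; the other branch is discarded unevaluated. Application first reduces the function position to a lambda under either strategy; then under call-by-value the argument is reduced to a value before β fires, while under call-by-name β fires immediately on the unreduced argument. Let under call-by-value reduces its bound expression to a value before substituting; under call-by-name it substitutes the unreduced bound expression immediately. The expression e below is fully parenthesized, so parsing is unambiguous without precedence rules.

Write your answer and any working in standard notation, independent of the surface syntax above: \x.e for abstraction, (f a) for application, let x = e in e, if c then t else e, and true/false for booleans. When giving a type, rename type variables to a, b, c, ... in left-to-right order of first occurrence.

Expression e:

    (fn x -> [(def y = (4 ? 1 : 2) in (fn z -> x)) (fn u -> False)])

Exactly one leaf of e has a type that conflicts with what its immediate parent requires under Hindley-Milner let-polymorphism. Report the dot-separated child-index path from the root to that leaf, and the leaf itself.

Working:
  unify Int ~ Bool
  FAIL: mismatch Int ~ Bool

Answer: 0.0.0.0 : 4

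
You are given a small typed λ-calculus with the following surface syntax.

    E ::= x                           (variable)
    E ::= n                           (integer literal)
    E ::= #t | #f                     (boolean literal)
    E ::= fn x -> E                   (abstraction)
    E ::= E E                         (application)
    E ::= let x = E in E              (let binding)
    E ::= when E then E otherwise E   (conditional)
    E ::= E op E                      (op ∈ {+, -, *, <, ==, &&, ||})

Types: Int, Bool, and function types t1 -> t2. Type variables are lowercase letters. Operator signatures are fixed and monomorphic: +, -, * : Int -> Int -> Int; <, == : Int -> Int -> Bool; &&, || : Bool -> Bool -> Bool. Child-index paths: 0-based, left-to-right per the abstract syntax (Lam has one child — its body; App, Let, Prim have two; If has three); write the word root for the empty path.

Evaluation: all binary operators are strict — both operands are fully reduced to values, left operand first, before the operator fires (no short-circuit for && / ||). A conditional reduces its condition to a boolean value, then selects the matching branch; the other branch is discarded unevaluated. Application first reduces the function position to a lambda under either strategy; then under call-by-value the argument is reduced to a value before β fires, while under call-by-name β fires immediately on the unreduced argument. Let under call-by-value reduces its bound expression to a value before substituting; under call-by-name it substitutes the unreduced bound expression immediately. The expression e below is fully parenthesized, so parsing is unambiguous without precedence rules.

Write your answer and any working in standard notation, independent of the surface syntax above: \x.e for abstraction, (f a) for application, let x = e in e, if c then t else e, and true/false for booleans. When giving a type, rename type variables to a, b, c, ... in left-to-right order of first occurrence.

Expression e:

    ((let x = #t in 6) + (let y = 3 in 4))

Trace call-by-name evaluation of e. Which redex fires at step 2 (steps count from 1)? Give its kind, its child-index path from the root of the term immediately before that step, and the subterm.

Answer: let at 1 : (let y = 3 in 4)

Derivation:
step 0: ((let x = true in 6) + (let y = 3 in 4))
step 1: [let@0] (6 + (let y = 3 in 4))
step 2: [let@1] (6 + 4)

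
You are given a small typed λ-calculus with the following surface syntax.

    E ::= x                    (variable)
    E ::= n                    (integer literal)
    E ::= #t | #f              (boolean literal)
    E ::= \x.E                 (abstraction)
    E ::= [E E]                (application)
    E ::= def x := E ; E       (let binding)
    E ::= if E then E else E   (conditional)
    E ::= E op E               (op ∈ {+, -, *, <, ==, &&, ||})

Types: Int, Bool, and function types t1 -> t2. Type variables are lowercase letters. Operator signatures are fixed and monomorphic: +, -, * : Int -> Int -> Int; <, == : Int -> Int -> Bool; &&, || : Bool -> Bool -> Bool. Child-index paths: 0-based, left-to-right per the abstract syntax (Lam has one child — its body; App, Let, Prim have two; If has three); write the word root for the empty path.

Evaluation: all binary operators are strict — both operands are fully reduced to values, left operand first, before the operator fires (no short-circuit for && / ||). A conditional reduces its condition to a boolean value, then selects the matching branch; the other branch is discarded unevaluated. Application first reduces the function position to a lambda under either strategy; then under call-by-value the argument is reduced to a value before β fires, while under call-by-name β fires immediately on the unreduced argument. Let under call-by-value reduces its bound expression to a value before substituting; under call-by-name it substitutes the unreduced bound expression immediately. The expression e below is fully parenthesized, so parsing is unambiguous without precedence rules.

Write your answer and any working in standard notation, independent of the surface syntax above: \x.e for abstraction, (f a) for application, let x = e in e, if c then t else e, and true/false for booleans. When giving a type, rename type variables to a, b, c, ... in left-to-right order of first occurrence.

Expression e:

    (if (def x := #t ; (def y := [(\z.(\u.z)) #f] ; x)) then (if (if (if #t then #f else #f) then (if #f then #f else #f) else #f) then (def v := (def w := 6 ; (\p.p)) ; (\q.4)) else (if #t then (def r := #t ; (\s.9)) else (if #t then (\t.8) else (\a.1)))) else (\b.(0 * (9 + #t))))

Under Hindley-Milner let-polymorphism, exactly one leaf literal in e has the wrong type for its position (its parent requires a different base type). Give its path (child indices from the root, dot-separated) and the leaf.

Working:
let x : Bool
z : a
\u._ : b -> a
\z._ : a -> b -> a
  unify a -> b -> a ~ Bool -> c
  unify a ~ Bool
  unify b -> Bool ~ c
_ _ : b -> Bool
let y : forall. b -> Bool
x : Bool
  unify Bool ~ Bool
  unify Bool ~ Bool
  unify Bool ~ Bool
  unify Bool ~ Bool
  unify Bool ~ Bool
  unify Bool ~ Bool
  unify Bool ~ Bool
  unify Bool ~ Bool
let w : Int
p : d
\p._ : d -> d
let v : forall. d -> d
\q._ : e -> Int
  unify Bool ~ Bool
let r : Bool
\s._ : f -> Int
  unify Bool ~ Bool
\t._ : g -> Int
\a._ : h -> Int
  unify g -> Int ~ h -> Int
  unify g ~ h
  unify Int ~ Int
  unify f -> Int ~ h -> Int
  unify f ~ h
  unify Int ~ Int
  unify e -> Int ~ h -> Int
  unify e ~ h
  unify Int ~ Int
  unify Int ~ Int
  unify Int ~ Int
  unify Bool ~ Int
  FAIL: mismatch Bool ~ Int

Answer: 2.0.1.1 : true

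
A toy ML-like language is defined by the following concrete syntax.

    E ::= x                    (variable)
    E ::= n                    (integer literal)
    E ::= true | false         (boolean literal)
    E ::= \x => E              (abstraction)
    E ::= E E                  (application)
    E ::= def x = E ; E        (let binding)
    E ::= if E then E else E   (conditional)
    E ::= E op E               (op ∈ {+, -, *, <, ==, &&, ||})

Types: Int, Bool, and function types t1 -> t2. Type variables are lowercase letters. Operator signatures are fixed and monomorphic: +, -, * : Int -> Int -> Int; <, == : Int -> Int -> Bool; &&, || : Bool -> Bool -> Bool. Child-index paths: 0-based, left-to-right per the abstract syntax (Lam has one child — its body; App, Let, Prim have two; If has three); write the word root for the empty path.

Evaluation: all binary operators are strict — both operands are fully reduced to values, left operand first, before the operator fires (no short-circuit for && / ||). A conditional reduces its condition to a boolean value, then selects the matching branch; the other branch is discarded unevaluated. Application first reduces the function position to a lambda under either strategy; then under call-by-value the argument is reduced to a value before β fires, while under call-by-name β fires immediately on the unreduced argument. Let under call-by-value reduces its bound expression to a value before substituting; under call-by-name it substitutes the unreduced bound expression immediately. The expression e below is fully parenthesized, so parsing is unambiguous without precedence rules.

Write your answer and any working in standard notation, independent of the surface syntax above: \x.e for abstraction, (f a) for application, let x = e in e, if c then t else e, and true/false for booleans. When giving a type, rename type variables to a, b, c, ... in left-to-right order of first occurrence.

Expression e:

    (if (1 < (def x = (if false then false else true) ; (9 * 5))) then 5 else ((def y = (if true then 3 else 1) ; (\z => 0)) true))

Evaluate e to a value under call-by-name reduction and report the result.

Answer: 5

Derivation:
step 0: (if (1 < (let x = (if false then false else true) in (9 * 5))) then 5 else ((let y = (if true then 3 else 1) in (\z.0)) true))
step 1: [let@0.1] (if (1 < (9 * 5)) then 5 else ((let y = (if true then 3 else 1) in (\z.0)) true))
step 2: [delta@0.1] (if (1 < 45) then 5 else ((let y = (if true then 3 else 1) in (\z.0)) true))
step 3: [delta@0] (if true then 5 else ((let y = (if true then 3 else 1) in (\z.0)) true))
step 4: [if@root] 5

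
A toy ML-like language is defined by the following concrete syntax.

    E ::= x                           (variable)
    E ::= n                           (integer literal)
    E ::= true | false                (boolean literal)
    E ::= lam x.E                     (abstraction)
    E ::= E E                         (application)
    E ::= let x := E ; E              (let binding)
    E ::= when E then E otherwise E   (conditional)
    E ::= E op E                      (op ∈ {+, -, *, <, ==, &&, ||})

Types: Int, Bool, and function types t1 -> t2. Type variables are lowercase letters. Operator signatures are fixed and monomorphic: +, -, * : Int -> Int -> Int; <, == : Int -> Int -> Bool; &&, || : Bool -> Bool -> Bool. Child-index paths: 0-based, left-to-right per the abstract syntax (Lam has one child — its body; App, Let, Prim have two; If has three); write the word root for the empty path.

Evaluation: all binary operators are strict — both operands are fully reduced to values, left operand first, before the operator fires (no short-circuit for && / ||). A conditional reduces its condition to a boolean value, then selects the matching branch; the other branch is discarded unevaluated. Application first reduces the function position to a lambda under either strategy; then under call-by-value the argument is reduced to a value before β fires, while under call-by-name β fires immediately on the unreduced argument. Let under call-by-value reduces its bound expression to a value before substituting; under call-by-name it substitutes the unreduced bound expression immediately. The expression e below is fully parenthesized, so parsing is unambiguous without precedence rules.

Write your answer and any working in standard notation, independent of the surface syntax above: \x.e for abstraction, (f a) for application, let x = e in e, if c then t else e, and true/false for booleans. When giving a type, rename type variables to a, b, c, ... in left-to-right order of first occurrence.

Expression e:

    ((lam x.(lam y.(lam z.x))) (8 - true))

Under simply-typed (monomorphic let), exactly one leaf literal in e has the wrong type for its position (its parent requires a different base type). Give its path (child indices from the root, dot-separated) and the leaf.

Trace:
x : a
\z._ : c -> a
\y._ : b -> c -> a
\x._ : a -> b -> c -> a
  unify Int ~ Int
  unify Bool ~ Int
  FAIL: mismatch Bool ~ Int

Answer: 1.1 : true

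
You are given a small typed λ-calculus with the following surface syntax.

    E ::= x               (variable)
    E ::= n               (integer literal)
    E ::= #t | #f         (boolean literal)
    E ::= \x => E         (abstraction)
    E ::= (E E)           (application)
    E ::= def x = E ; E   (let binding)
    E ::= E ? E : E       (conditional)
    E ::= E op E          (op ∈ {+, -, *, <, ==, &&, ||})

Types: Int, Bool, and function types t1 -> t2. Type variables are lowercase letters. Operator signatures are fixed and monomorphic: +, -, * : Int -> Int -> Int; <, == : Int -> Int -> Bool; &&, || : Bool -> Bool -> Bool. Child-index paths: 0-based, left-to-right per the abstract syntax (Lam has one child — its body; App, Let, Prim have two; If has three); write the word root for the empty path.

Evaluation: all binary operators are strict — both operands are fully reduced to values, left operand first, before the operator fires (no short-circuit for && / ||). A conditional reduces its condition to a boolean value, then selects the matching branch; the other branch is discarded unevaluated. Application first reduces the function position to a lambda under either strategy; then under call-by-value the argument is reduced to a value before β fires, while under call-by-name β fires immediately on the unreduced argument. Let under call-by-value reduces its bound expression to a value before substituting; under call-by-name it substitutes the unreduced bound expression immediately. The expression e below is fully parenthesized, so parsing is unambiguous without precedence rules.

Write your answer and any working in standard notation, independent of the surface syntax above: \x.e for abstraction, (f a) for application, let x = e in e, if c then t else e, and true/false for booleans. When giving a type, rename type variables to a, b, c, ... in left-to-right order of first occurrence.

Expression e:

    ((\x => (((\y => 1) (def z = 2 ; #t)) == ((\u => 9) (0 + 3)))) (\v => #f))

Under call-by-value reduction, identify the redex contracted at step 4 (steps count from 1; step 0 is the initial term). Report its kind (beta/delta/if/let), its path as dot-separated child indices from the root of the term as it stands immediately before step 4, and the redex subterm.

Working:
step 0: ((\x.(((\y.1) (let z = 2 in true)) == ((\u.9) (0 + 3)))) (\v.false))
step 1: [beta@root] (((\y.1) (let z = 2 in true)) == ((\u.9) (0 + 3)))
step 2: [let@0.1] (((\y.1) true) == ((\u.9) (0 + 3)))
step 3: [beta@0] (1 == ((\u.9) (0 + 3)))
step 4: [delta@1.1] (1 == ((\u.9) 3))

Answer: delta at 1.1 : (0 + 3)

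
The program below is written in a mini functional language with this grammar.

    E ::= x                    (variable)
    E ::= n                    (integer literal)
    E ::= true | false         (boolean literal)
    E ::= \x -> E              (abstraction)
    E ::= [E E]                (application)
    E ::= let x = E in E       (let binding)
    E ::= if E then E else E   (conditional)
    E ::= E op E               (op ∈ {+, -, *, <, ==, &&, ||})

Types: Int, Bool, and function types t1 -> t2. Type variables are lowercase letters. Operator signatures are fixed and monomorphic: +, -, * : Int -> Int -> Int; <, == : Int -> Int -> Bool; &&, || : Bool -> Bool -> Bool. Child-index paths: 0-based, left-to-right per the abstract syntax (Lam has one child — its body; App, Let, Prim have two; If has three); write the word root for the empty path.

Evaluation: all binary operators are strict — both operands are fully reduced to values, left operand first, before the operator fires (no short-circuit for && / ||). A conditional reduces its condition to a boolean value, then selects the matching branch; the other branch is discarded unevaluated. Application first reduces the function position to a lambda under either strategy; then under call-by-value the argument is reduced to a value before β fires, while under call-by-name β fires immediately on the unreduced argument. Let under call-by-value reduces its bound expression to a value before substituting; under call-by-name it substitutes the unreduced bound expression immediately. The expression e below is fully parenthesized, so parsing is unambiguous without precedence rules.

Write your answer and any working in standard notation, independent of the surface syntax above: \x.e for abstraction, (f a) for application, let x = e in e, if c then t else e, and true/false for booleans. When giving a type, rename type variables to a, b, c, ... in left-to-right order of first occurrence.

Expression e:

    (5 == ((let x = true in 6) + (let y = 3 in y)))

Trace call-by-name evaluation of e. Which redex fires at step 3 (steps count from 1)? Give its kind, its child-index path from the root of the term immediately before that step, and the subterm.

Answer: delta at 1 : (6 + 3)

Working:
step 0: (5 == ((let x = true in 6) + (let y = 3 in y)))
step 1: [let@1.0] (5 == (6 + (let y = 3 in y)))
step 2: [let@1.1] (5 == (6 + 3))
step 3: [delta@1] (5 == 9)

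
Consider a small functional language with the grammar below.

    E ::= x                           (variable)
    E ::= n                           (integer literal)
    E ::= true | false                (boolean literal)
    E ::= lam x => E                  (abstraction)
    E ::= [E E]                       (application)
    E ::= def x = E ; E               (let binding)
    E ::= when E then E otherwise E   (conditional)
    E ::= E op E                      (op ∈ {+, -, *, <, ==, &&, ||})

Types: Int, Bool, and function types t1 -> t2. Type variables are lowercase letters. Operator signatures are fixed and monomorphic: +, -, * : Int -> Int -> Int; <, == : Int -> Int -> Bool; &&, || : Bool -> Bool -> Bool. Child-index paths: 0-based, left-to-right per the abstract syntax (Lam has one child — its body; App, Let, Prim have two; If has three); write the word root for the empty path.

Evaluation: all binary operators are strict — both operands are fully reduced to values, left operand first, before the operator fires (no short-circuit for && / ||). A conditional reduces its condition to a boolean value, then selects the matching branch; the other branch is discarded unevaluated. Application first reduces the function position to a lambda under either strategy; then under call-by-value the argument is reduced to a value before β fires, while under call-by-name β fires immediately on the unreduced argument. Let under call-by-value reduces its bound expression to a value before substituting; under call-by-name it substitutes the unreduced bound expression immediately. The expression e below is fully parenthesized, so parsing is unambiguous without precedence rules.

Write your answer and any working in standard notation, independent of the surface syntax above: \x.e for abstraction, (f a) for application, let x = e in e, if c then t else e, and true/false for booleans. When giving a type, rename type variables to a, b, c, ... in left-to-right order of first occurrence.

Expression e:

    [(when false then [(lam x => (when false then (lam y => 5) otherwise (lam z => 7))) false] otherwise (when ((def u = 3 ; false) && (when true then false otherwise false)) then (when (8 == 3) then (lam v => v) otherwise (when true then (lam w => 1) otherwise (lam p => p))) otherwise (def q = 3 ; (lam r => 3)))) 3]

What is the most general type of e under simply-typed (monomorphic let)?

Answer: Int

Derivation:
  unify Bool ~ Bool
  unify Bool ~ Bool
\y._ : b -> Int
\z._ : c -> Int
  unify b -> Int ~ c -> Int
  unify b ~ c
  unify Int ~ Int
\x._ : a -> c -> Int
  unify a -> c -> Int ~ Bool -> d
  unify a ~ Bool
  unify c -> Int ~ d
_ _ : c -> Int
let u : Int
  unify Bool ~ Bool
  unify Bool ~ Bool
  unify Bool ~ Bool
  unify Bool ~ Bool
  unify Bool ~ Bool
  unify Int ~ Int
  unify Int ~ Int
  unify Bool ~ Bool
v : e
\v._ : e -> e
  unify Bool ~ Bool
\w._ : f -> Int
p : g
\p._ : g -> g
  unify f -> Int ~ g -> g
  unify f ~ g
  unify Int ~ g
  unify e -> e ~ Int -> Int
  unify e ~ Int
  unify Int ~ Int
let q : Int
\r._ : h -> Int
  unify Int -> Int ~ h -> Int
  unify Int ~ h
  unify Int ~ Int
  unify c -> Int ~ Int -> Int
  unify c ~ Int
  unify Int ~ Int
  unify Int -> Int ~ Int -> i
  unify Int ~ Int
  unify Int ~ i
_ _ : Int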